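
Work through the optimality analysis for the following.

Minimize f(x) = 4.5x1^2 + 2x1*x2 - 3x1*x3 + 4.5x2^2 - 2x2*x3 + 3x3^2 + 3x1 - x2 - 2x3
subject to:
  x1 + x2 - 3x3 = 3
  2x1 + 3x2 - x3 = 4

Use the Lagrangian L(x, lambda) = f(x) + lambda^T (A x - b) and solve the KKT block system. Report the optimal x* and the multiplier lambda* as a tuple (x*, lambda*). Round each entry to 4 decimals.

Form the Lagrangian:
  L(x, lambda) = (1/2) x^T Q x + c^T x + lambda^T (A x - b)
Stationarity (grad_x L = 0): Q x + c + A^T lambda = 0.
Primal feasibility: A x = b.

This gives the KKT block system:
  [ Q   A^T ] [ x     ]   [-c ]
  [ A    0  ] [ lambda ] = [ b ]

Solving the linear system:
  x*      = (0.0372, 1.1018, -0.6204)
  lambda* = (-1.7351, -2.832)
  f(x*)   = 8.3918

x* = (0.0372, 1.1018, -0.6204), lambda* = (-1.7351, -2.832)


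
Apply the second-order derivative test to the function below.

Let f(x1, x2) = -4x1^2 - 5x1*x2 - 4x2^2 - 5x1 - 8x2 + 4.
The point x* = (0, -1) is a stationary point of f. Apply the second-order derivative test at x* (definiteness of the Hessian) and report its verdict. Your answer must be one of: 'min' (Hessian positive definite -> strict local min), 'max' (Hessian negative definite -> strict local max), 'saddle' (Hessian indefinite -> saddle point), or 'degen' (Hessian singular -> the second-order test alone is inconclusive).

Compute the Hessian H = grad^2 f:
  H = [[-8, -5], [-5, -8]]
Verify stationarity: grad f(x*) = H x* + g = (0, 0).
Eigenvalues of H: -13, -3.
Both eigenvalues < 0, so H is negative definite -> x* is a strict local max.

max


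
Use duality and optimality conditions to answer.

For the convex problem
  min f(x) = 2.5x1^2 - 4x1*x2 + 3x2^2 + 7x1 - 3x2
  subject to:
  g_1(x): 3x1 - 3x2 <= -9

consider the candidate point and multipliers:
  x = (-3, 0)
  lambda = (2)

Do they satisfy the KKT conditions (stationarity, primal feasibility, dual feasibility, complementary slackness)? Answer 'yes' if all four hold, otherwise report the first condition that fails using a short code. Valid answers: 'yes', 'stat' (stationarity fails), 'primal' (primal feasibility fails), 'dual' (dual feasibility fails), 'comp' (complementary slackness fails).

Gradient of f: grad f(x) = Q x + c = (-8, 9)
Constraint values g_i(x) = a_i^T x - b_i:
  g_1((-3, 0)) = 0
Stationarity residual: grad f(x) + sum_i lambda_i a_i = (-2, 3)
  -> stationarity FAILS
Primal feasibility (all g_i <= 0): OK
Dual feasibility (all lambda_i >= 0): OK
Complementary slackness (lambda_i * g_i(x) = 0 for all i): OK

Verdict: the first failing condition is stationarity -> stat.

stat


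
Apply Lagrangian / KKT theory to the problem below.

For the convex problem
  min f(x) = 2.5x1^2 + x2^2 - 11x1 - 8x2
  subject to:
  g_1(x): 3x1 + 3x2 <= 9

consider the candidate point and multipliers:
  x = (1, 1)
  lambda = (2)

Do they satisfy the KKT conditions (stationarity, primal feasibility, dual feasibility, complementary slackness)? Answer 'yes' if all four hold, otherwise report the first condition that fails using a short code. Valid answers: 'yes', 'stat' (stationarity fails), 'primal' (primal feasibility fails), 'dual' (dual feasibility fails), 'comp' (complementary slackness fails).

Gradient of f: grad f(x) = Q x + c = (-6, -6)
Constraint values g_i(x) = a_i^T x - b_i:
  g_1((1, 1)) = -3
Stationarity residual: grad f(x) + sum_i lambda_i a_i = (0, 0)
  -> stationarity OK
Primal feasibility (all g_i <= 0): OK
Dual feasibility (all lambda_i >= 0): OK
Complementary slackness (lambda_i * g_i(x) = 0 for all i): FAILS

Verdict: the first failing condition is complementary_slackness -> comp.

comp


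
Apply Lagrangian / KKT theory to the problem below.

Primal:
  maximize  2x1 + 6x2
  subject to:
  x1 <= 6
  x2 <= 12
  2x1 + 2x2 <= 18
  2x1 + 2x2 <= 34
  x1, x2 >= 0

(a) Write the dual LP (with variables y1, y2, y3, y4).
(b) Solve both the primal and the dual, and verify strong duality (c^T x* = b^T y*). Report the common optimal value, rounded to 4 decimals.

The standard primal-dual pair for 'max c^T x s.t. A x <= b, x >= 0' is:
  Dual:  min b^T y  s.t.  A^T y >= c,  y >= 0.

So the dual LP is:
  minimize  6y1 + 12y2 + 18y3 + 34y4
  subject to:
    y1 + 2y3 + 2y4 >= 2
    y2 + 2y3 + 2y4 >= 6
    y1, y2, y3, y4 >= 0

Solving the primal: x* = (0, 9).
  primal value c^T x* = 54.
Solving the dual: y* = (0, 0, 3, 0).
  dual value b^T y* = 54.
Strong duality: c^T x* = b^T y*. Confirmed.

54


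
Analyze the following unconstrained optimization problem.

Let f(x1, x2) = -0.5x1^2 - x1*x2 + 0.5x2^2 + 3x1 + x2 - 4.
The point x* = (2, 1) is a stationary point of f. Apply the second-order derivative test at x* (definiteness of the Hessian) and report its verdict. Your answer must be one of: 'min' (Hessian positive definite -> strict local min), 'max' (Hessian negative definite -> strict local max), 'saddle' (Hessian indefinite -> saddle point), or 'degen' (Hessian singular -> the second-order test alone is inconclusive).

Compute the Hessian H = grad^2 f:
  H = [[-1, -1], [-1, 1]]
Verify stationarity: grad f(x*) = H x* + g = (0, 0).
Eigenvalues of H: -1.4142, 1.4142.
Eigenvalues have mixed signs, so H is indefinite -> x* is a saddle point.

saddle


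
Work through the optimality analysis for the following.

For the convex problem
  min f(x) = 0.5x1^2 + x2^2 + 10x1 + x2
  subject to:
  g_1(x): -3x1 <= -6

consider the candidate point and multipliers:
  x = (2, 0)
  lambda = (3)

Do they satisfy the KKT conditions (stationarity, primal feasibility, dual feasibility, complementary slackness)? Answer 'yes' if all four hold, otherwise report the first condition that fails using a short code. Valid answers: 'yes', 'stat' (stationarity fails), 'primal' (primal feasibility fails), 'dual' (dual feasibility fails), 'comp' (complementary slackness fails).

Gradient of f: grad f(x) = Q x + c = (12, 1)
Constraint values g_i(x) = a_i^T x - b_i:
  g_1((2, 0)) = 0
Stationarity residual: grad f(x) + sum_i lambda_i a_i = (3, 1)
  -> stationarity FAILS
Primal feasibility (all g_i <= 0): OK
Dual feasibility (all lambda_i >= 0): OK
Complementary slackness (lambda_i * g_i(x) = 0 for all i): OK

Verdict: the first failing condition is stationarity -> stat.

stat


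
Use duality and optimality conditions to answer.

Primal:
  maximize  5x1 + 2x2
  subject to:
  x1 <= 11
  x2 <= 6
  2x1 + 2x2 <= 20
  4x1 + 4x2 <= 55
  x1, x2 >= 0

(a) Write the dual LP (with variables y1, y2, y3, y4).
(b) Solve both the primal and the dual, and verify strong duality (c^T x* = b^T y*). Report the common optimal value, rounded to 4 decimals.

The standard primal-dual pair for 'max c^T x s.t. A x <= b, x >= 0' is:
  Dual:  min b^T y  s.t.  A^T y >= c,  y >= 0.

So the dual LP is:
  minimize  11y1 + 6y2 + 20y3 + 55y4
  subject to:
    y1 + 2y3 + 4y4 >= 5
    y2 + 2y3 + 4y4 >= 2
    y1, y2, y3, y4 >= 0

Solving the primal: x* = (10, 0).
  primal value c^T x* = 50.
Solving the dual: y* = (0, 0, 2.5, 0).
  dual value b^T y* = 50.
Strong duality: c^T x* = b^T y*. Confirmed.

50


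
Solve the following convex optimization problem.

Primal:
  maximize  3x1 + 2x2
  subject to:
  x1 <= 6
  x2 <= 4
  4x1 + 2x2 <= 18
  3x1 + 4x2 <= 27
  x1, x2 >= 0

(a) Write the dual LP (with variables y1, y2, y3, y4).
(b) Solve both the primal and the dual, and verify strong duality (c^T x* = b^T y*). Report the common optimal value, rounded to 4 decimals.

The standard primal-dual pair for 'max c^T x s.t. A x <= b, x >= 0' is:
  Dual:  min b^T y  s.t.  A^T y >= c,  y >= 0.

So the dual LP is:
  minimize  6y1 + 4y2 + 18y3 + 27y4
  subject to:
    y1 + 4y3 + 3y4 >= 3
    y2 + 2y3 + 4y4 >= 2
    y1, y2, y3, y4 >= 0

Solving the primal: x* = (2.5, 4).
  primal value c^T x* = 15.5.
Solving the dual: y* = (0, 0.5, 0.75, 0).
  dual value b^T y* = 15.5.
Strong duality: c^T x* = b^T y*. Confirmed.

15.5


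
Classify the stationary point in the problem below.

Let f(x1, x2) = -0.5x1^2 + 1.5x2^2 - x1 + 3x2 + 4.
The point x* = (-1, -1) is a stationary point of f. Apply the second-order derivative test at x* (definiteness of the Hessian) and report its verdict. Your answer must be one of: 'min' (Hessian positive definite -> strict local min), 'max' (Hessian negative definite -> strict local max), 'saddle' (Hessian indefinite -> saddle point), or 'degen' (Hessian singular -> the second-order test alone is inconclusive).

Compute the Hessian H = grad^2 f:
  H = [[-1, 0], [0, 3]]
Verify stationarity: grad f(x*) = H x* + g = (0, 0).
Eigenvalues of H: -1, 3.
Eigenvalues have mixed signs, so H is indefinite -> x* is a saddle point.

saddle


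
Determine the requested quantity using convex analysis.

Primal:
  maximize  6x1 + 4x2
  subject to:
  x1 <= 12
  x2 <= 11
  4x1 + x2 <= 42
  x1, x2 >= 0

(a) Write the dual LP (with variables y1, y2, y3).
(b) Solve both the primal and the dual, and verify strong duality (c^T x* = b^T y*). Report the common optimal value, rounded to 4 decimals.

The standard primal-dual pair for 'max c^T x s.t. A x <= b, x >= 0' is:
  Dual:  min b^T y  s.t.  A^T y >= c,  y >= 0.

So the dual LP is:
  minimize  12y1 + 11y2 + 42y3
  subject to:
    y1 + 4y3 >= 6
    y2 + y3 >= 4
    y1, y2, y3 >= 0

Solving the primal: x* = (7.75, 11).
  primal value c^T x* = 90.5.
Solving the dual: y* = (0, 2.5, 1.5).
  dual value b^T y* = 90.5.
Strong duality: c^T x* = b^T y*. Confirmed.

90.5


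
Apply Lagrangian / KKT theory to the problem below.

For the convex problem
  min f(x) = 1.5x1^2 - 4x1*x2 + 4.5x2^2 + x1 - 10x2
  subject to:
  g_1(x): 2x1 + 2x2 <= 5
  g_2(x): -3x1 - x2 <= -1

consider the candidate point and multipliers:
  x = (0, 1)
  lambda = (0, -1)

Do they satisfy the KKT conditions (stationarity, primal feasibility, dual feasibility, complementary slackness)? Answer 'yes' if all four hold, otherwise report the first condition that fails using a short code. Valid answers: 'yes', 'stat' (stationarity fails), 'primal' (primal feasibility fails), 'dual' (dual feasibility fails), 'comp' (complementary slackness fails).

Gradient of f: grad f(x) = Q x + c = (-3, -1)
Constraint values g_i(x) = a_i^T x - b_i:
  g_1((0, 1)) = -3
  g_2((0, 1)) = 0
Stationarity residual: grad f(x) + sum_i lambda_i a_i = (0, 0)
  -> stationarity OK
Primal feasibility (all g_i <= 0): OK
Dual feasibility (all lambda_i >= 0): FAILS
Complementary slackness (lambda_i * g_i(x) = 0 for all i): OK

Verdict: the first failing condition is dual_feasibility -> dual.

dual


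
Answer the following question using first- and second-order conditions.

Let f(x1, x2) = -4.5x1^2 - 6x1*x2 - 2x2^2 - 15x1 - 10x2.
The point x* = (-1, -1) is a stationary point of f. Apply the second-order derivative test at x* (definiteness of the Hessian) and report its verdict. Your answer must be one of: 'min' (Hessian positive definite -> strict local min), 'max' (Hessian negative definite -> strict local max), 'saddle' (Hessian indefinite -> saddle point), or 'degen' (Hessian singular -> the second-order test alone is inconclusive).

Compute the Hessian H = grad^2 f:
  H = [[-9, -6], [-6, -4]]
Verify stationarity: grad f(x*) = H x* + g = (0, 0).
Eigenvalues of H: -13, 0.
H has a zero eigenvalue (singular; negative semidefinite but not definite), so H is neither positive definite, negative definite, nor indefinite. The second-order test alone is inconclusive -> degen.
(Indeed, f is constant along the null direction of H through x*, so x* is not a strict local extremum.)

degen


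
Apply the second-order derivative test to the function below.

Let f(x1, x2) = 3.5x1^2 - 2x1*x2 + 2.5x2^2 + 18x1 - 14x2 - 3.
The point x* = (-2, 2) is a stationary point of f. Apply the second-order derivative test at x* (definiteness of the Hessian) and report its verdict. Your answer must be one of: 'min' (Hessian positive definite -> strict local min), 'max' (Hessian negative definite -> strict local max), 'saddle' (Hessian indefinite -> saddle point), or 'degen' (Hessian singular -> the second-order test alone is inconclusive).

Compute the Hessian H = grad^2 f:
  H = [[7, -2], [-2, 5]]
Verify stationarity: grad f(x*) = H x* + g = (0, 0).
Eigenvalues of H: 3.7639, 8.2361.
Both eigenvalues > 0, so H is positive definite -> x* is a strict local min.

min


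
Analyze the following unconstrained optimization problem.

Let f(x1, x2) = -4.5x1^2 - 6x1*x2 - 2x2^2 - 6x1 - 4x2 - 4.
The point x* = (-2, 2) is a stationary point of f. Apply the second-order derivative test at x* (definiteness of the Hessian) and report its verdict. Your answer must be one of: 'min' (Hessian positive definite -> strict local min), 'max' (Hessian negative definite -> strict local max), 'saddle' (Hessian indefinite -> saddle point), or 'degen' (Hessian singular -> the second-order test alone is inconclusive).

Compute the Hessian H = grad^2 f:
  H = [[-9, -6], [-6, -4]]
Verify stationarity: grad f(x*) = H x* + g = (0, 0).
Eigenvalues of H: -13, 0.
H has a zero eigenvalue (singular; negative semidefinite but not definite), so H is neither positive definite, negative definite, nor indefinite. The second-order test alone is inconclusive -> degen.
(Indeed, f is constant along the null direction of H through x*, so x* is not a strict local extremum.)

degen


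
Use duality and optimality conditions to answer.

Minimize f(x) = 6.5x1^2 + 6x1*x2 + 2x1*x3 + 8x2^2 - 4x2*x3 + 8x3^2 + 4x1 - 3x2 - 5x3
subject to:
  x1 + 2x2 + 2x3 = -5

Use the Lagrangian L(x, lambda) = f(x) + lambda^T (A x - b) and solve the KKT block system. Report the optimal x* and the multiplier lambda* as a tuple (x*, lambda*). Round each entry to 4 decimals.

Form the Lagrangian:
  L(x, lambda) = (1/2) x^T Q x + c^T x + lambda^T (A x - b)
Stationarity (grad_x L = 0): Q x + c + A^T lambda = 0.
Primal feasibility: A x = b.

This gives the KKT block system:
  [ Q   A^T ] [ x     ]   [-c ]
  [ A    0  ] [ lambda ] = [ b ]

Solving the linear system:
  x*      = (-0.3267, -1.1856, -1.151)
  lambda* = (9.6634)
  f(x*)   = 28.1609

x* = (-0.3267, -1.1856, -1.151), lambda* = (9.6634)


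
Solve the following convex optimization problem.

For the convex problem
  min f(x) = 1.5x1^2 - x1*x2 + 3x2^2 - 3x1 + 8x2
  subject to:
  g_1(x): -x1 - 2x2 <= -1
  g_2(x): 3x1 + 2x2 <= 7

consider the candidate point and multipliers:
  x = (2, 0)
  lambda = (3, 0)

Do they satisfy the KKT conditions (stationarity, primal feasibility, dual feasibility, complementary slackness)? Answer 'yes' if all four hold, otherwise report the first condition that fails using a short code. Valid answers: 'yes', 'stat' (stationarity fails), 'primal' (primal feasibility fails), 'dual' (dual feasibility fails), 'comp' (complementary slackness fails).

Gradient of f: grad f(x) = Q x + c = (3, 6)
Constraint values g_i(x) = a_i^T x - b_i:
  g_1((2, 0)) = -1
  g_2((2, 0)) = -1
Stationarity residual: grad f(x) + sum_i lambda_i a_i = (0, 0)
  -> stationarity OK
Primal feasibility (all g_i <= 0): OK
Dual feasibility (all lambda_i >= 0): OK
Complementary slackness (lambda_i * g_i(x) = 0 for all i): FAILS

Verdict: the first failing condition is complementary_slackness -> comp.

comp


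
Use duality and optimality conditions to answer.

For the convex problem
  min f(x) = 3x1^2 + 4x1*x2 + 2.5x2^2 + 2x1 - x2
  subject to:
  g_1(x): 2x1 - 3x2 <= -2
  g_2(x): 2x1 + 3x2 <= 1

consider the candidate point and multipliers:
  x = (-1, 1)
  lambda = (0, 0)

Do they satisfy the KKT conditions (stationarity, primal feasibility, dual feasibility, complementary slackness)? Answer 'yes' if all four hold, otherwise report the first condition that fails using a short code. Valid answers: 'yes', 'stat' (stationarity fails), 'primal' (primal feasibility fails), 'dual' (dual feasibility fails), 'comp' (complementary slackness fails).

Gradient of f: grad f(x) = Q x + c = (0, 0)
Constraint values g_i(x) = a_i^T x - b_i:
  g_1((-1, 1)) = -3
  g_2((-1, 1)) = 0
Stationarity residual: grad f(x) + sum_i lambda_i a_i = (0, 0)
  -> stationarity OK
Primal feasibility (all g_i <= 0): OK
Dual feasibility (all lambda_i >= 0): OK
Complementary slackness (lambda_i * g_i(x) = 0 for all i): OK

Verdict: yes, KKT holds.

yes


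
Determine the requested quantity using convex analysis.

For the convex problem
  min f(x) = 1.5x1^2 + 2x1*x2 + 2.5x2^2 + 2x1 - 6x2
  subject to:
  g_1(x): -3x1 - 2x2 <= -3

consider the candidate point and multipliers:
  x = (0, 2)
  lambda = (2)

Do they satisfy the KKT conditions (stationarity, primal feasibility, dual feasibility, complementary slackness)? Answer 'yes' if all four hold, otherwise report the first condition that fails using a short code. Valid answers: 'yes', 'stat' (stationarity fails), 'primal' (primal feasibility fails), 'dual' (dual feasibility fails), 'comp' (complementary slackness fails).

Gradient of f: grad f(x) = Q x + c = (6, 4)
Constraint values g_i(x) = a_i^T x - b_i:
  g_1((0, 2)) = -1
Stationarity residual: grad f(x) + sum_i lambda_i a_i = (0, 0)
  -> stationarity OK
Primal feasibility (all g_i <= 0): OK
Dual feasibility (all lambda_i >= 0): OK
Complementary slackness (lambda_i * g_i(x) = 0 for all i): FAILS

Verdict: the first failing condition is complementary_slackness -> comp.

comp


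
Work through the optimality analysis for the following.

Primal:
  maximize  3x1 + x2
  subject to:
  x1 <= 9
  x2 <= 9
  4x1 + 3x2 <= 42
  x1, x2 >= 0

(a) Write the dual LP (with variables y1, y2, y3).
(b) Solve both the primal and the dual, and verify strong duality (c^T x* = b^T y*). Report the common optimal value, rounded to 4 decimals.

The standard primal-dual pair for 'max c^T x s.t. A x <= b, x >= 0' is:
  Dual:  min b^T y  s.t.  A^T y >= c,  y >= 0.

So the dual LP is:
  minimize  9y1 + 9y2 + 42y3
  subject to:
    y1 + 4y3 >= 3
    y2 + 3y3 >= 1
    y1, y2, y3 >= 0

Solving the primal: x* = (9, 2).
  primal value c^T x* = 29.
Solving the dual: y* = (1.6667, 0, 0.3333).
  dual value b^T y* = 29.
Strong duality: c^T x* = b^T y*. Confirmed.

29


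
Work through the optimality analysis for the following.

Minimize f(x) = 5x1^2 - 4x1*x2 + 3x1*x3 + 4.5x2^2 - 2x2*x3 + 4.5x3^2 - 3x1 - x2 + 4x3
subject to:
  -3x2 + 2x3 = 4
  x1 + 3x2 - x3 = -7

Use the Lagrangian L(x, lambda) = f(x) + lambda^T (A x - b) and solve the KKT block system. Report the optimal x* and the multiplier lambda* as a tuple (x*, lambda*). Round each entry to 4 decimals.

Form the Lagrangian:
  L(x, lambda) = (1/2) x^T Q x + c^T x + lambda^T (A x - b)
Stationarity (grad_x L = 0): Q x + c + A^T lambda = 0.
Primal feasibility: A x = b.

This gives the KKT block system:
  [ Q   A^T ] [ x     ]   [-c ]
  [ A    0  ] [ lambda ] = [ b ]

Solving the linear system:
  x*      = (-1.7458, -2.1695, -1.2542)
  lambda* = (11.8644, 15.5424)
  f(x*)   = 31.8644

x* = (-1.7458, -2.1695, -1.2542), lambda* = (11.8644, 15.5424)


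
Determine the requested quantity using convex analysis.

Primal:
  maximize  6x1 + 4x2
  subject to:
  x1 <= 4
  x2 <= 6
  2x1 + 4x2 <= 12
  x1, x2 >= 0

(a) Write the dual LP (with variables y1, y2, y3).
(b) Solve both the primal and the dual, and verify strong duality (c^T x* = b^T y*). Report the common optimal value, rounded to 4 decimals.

The standard primal-dual pair for 'max c^T x s.t. A x <= b, x >= 0' is:
  Dual:  min b^T y  s.t.  A^T y >= c,  y >= 0.

So the dual LP is:
  minimize  4y1 + 6y2 + 12y3
  subject to:
    y1 + 2y3 >= 6
    y2 + 4y3 >= 4
    y1, y2, y3 >= 0

Solving the primal: x* = (4, 1).
  primal value c^T x* = 28.
Solving the dual: y* = (4, 0, 1).
  dual value b^T y* = 28.
Strong duality: c^T x* = b^T y*. Confirmed.

28


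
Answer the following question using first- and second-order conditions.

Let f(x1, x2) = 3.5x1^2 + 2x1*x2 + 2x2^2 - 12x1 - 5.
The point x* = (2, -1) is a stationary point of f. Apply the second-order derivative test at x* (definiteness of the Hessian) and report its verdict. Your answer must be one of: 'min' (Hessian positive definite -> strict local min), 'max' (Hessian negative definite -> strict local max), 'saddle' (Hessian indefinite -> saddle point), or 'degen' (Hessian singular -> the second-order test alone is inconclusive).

Compute the Hessian H = grad^2 f:
  H = [[7, 2], [2, 4]]
Verify stationarity: grad f(x*) = H x* + g = (0, 0).
Eigenvalues of H: 3, 8.
Both eigenvalues > 0, so H is positive definite -> x* is a strict local min.

min


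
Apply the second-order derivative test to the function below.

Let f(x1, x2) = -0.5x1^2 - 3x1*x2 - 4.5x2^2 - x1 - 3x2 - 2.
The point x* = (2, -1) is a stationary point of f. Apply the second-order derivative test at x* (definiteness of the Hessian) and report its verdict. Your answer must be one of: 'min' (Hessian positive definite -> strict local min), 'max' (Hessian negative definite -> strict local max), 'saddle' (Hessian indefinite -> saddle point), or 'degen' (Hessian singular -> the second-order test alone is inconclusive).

Compute the Hessian H = grad^2 f:
  H = [[-1, -3], [-3, -9]]
Verify stationarity: grad f(x*) = H x* + g = (0, 0).
Eigenvalues of H: -10, 0.
H has a zero eigenvalue (singular; negative semidefinite but not definite), so H is neither positive definite, negative definite, nor indefinite. The second-order test alone is inconclusive -> degen.
(Indeed, f is constant along the null direction of H through x*, so x* is not a strict local extremum.)

degen


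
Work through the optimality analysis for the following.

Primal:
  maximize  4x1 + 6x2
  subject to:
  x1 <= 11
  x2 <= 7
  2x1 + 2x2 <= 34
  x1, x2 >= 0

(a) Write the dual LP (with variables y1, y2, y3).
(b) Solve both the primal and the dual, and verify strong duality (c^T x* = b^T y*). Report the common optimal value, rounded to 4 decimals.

The standard primal-dual pair for 'max c^T x s.t. A x <= b, x >= 0' is:
  Dual:  min b^T y  s.t.  A^T y >= c,  y >= 0.

So the dual LP is:
  minimize  11y1 + 7y2 + 34y3
  subject to:
    y1 + 2y3 >= 4
    y2 + 2y3 >= 6
    y1, y2, y3 >= 0

Solving the primal: x* = (10, 7).
  primal value c^T x* = 82.
Solving the dual: y* = (0, 2, 2).
  dual value b^T y* = 82.
Strong duality: c^T x* = b^T y*. Confirmed.

82


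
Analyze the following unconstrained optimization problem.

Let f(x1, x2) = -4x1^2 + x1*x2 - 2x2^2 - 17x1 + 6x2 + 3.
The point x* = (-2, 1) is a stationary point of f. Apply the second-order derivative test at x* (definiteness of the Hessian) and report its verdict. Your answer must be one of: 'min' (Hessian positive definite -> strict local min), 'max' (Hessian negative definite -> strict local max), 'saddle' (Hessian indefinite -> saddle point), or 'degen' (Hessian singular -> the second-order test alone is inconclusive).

Compute the Hessian H = grad^2 f:
  H = [[-8, 1], [1, -4]]
Verify stationarity: grad f(x*) = H x* + g = (0, 0).
Eigenvalues of H: -8.2361, -3.7639.
Both eigenvalues < 0, so H is negative definite -> x* is a strict local max.

max


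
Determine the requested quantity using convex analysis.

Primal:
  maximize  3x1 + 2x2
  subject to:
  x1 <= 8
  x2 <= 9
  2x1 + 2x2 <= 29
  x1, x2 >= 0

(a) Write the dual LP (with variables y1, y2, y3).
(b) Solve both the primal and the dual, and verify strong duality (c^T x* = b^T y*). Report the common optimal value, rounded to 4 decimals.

The standard primal-dual pair for 'max c^T x s.t. A x <= b, x >= 0' is:
  Dual:  min b^T y  s.t.  A^T y >= c,  y >= 0.

So the dual LP is:
  minimize  8y1 + 9y2 + 29y3
  subject to:
    y1 + 2y3 >= 3
    y2 + 2y3 >= 2
    y1, y2, y3 >= 0

Solving the primal: x* = (8, 6.5).
  primal value c^T x* = 37.
Solving the dual: y* = (1, 0, 1).
  dual value b^T y* = 37.
Strong duality: c^T x* = b^T y*. Confirmed.

37


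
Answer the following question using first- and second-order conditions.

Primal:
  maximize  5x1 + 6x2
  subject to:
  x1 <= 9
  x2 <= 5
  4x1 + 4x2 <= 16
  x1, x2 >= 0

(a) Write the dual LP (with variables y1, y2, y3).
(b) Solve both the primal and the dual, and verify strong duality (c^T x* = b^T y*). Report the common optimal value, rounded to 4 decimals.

The standard primal-dual pair for 'max c^T x s.t. A x <= b, x >= 0' is:
  Dual:  min b^T y  s.t.  A^T y >= c,  y >= 0.

So the dual LP is:
  minimize  9y1 + 5y2 + 16y3
  subject to:
    y1 + 4y3 >= 5
    y2 + 4y3 >= 6
    y1, y2, y3 >= 0

Solving the primal: x* = (0, 4).
  primal value c^T x* = 24.
Solving the dual: y* = (0, 0, 1.5).
  dual value b^T y* = 24.
Strong duality: c^T x* = b^T y*. Confirmed.

24


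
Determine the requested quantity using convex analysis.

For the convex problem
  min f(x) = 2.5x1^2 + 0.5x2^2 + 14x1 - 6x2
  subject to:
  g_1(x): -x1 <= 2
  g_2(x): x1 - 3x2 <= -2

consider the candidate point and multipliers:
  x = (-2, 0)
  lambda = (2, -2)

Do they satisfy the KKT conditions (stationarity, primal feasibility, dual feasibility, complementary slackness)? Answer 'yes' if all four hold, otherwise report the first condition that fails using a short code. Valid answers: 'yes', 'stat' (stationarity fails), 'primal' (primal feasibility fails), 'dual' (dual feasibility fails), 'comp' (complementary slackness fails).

Gradient of f: grad f(x) = Q x + c = (4, -6)
Constraint values g_i(x) = a_i^T x - b_i:
  g_1((-2, 0)) = 0
  g_2((-2, 0)) = 0
Stationarity residual: grad f(x) + sum_i lambda_i a_i = (0, 0)
  -> stationarity OK
Primal feasibility (all g_i <= 0): OK
Dual feasibility (all lambda_i >= 0): FAILS
Complementary slackness (lambda_i * g_i(x) = 0 for all i): OK

Verdict: the first failing condition is dual_feasibility -> dual.

dual


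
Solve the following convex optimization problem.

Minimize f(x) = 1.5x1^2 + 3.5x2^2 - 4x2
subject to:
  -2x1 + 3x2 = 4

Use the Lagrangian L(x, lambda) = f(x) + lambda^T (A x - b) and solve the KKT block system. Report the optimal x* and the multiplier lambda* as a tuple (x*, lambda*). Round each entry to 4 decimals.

Form the Lagrangian:
  L(x, lambda) = (1/2) x^T Q x + c^T x + lambda^T (A x - b)
Stationarity (grad_x L = 0): Q x + c + A^T lambda = 0.
Primal feasibility: A x = b.

This gives the KKT block system:
  [ Q   A^T ] [ x     ]   [-c ]
  [ A    0  ] [ lambda ] = [ b ]

Solving the linear system:
  x*      = (-0.5818, 0.9455)
  lambda* = (-0.8727)
  f(x*)   = -0.1455

x* = (-0.5818, 0.9455), lambda* = (-0.8727)


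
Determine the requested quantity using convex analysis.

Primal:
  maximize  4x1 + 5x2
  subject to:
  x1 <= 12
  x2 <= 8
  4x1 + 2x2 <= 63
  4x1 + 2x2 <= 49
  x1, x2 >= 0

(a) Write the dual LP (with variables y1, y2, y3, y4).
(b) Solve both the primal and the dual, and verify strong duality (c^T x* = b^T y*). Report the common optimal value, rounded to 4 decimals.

The standard primal-dual pair for 'max c^T x s.t. A x <= b, x >= 0' is:
  Dual:  min b^T y  s.t.  A^T y >= c,  y >= 0.

So the dual LP is:
  minimize  12y1 + 8y2 + 63y3 + 49y4
  subject to:
    y1 + 4y3 + 4y4 >= 4
    y2 + 2y3 + 2y4 >= 5
    y1, y2, y3, y4 >= 0

Solving the primal: x* = (8.25, 8).
  primal value c^T x* = 73.
Solving the dual: y* = (0, 3, 0, 1).
  dual value b^T y* = 73.
Strong duality: c^T x* = b^T y*. Confirmed.

73


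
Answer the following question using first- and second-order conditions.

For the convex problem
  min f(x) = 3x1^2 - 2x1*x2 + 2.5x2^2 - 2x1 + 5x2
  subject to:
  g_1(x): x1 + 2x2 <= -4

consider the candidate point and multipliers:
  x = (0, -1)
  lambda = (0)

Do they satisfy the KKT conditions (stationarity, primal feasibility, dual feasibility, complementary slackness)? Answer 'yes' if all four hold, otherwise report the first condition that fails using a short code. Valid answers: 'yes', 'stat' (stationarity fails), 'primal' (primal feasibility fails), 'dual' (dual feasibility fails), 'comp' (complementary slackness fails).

Gradient of f: grad f(x) = Q x + c = (0, 0)
Constraint values g_i(x) = a_i^T x - b_i:
  g_1((0, -1)) = 2
Stationarity residual: grad f(x) + sum_i lambda_i a_i = (0, 0)
  -> stationarity OK
Primal feasibility (all g_i <= 0): FAILS
Dual feasibility (all lambda_i >= 0): OK
Complementary slackness (lambda_i * g_i(x) = 0 for all i): OK

Verdict: the first failing condition is primal_feasibility -> primal.

primal


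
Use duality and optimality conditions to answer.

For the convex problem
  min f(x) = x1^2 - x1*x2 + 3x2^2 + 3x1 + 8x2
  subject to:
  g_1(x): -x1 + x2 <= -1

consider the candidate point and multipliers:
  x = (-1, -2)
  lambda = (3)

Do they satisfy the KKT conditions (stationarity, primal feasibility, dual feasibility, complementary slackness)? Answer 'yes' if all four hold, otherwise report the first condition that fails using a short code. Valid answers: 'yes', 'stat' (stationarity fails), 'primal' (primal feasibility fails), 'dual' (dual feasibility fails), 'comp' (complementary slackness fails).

Gradient of f: grad f(x) = Q x + c = (3, -3)
Constraint values g_i(x) = a_i^T x - b_i:
  g_1((-1, -2)) = 0
Stationarity residual: grad f(x) + sum_i lambda_i a_i = (0, 0)
  -> stationarity OK
Primal feasibility (all g_i <= 0): OK
Dual feasibility (all lambda_i >= 0): OK
Complementary slackness (lambda_i * g_i(x) = 0 for all i): OK

Verdict: yes, KKT holds.

yes


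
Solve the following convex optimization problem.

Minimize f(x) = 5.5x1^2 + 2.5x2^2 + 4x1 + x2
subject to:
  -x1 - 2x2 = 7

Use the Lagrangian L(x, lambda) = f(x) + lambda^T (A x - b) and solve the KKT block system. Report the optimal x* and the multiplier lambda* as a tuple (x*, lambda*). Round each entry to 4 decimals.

Form the Lagrangian:
  L(x, lambda) = (1/2) x^T Q x + c^T x + lambda^T (A x - b)
Stationarity (grad_x L = 0): Q x + c + A^T lambda = 0.
Primal feasibility: A x = b.

This gives the KKT block system:
  [ Q   A^T ] [ x     ]   [-c ]
  [ A    0  ] [ lambda ] = [ b ]

Solving the linear system:
  x*      = (-1, -3)
  lambda* = (-7)
  f(x*)   = 21

x* = (-1, -3), lambda* = (-7)


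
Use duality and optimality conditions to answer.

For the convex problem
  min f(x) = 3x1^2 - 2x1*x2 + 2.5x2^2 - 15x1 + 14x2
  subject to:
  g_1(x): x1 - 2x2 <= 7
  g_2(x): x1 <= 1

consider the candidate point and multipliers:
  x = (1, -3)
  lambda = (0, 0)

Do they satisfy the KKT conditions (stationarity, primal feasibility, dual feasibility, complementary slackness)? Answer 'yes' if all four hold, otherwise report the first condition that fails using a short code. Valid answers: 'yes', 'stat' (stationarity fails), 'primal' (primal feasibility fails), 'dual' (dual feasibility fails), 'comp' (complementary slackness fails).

Gradient of f: grad f(x) = Q x + c = (-3, -3)
Constraint values g_i(x) = a_i^T x - b_i:
  g_1((1, -3)) = 0
  g_2((1, -3)) = 0
Stationarity residual: grad f(x) + sum_i lambda_i a_i = (-3, -3)
  -> stationarity FAILS
Primal feasibility (all g_i <= 0): OK
Dual feasibility (all lambda_i >= 0): OK
Complementary slackness (lambda_i * g_i(x) = 0 for all i): OK

Verdict: the first failing condition is stationarity -> stat.

stat


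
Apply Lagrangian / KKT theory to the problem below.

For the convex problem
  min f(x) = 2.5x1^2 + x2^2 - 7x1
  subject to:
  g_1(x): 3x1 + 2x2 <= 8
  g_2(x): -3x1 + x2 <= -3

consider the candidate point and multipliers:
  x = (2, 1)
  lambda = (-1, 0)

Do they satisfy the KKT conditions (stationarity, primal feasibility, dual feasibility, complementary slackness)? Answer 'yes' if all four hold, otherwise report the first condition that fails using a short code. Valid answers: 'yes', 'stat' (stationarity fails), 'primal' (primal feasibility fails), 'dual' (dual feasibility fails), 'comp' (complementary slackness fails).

Gradient of f: grad f(x) = Q x + c = (3, 2)
Constraint values g_i(x) = a_i^T x - b_i:
  g_1((2, 1)) = 0
  g_2((2, 1)) = -2
Stationarity residual: grad f(x) + sum_i lambda_i a_i = (0, 0)
  -> stationarity OK
Primal feasibility (all g_i <= 0): OK
Dual feasibility (all lambda_i >= 0): FAILS
Complementary slackness (lambda_i * g_i(x) = 0 for all i): OK

Verdict: the first failing condition is dual_feasibility -> dual.

dual


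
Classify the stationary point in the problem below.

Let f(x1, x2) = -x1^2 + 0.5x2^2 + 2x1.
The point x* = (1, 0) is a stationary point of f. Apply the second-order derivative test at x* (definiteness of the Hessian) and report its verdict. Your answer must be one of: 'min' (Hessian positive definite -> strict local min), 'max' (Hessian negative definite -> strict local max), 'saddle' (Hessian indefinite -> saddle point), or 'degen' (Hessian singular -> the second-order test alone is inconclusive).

Compute the Hessian H = grad^2 f:
  H = [[-2, 0], [0, 1]]
Verify stationarity: grad f(x*) = H x* + g = (0, 0).
Eigenvalues of H: -2, 1.
Eigenvalues have mixed signs, so H is indefinite -> x* is a saddle point.

saddle


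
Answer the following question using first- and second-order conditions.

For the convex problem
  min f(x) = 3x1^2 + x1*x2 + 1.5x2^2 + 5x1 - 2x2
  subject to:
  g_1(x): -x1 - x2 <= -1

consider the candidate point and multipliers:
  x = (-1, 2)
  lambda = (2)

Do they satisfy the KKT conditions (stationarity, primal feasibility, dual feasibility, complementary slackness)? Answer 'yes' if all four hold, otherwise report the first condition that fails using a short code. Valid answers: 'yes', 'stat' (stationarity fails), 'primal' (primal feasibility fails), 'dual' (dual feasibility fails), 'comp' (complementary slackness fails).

Gradient of f: grad f(x) = Q x + c = (1, 3)
Constraint values g_i(x) = a_i^T x - b_i:
  g_1((-1, 2)) = 0
Stationarity residual: grad f(x) + sum_i lambda_i a_i = (-1, 1)
  -> stationarity FAILS
Primal feasibility (all g_i <= 0): OK
Dual feasibility (all lambda_i >= 0): OK
Complementary slackness (lambda_i * g_i(x) = 0 for all i): OK

Verdict: the first failing condition is stationarity -> stat.

stat


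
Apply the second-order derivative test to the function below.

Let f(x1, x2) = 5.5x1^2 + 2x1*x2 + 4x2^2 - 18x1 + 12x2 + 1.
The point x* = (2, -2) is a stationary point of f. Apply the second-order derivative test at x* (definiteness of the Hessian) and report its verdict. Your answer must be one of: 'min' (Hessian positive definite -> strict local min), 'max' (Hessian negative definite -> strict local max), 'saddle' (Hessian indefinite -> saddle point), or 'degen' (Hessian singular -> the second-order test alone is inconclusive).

Compute the Hessian H = grad^2 f:
  H = [[11, 2], [2, 8]]
Verify stationarity: grad f(x*) = H x* + g = (0, 0).
Eigenvalues of H: 7, 12.
Both eigenvalues > 0, so H is positive definite -> x* is a strict local min.

min


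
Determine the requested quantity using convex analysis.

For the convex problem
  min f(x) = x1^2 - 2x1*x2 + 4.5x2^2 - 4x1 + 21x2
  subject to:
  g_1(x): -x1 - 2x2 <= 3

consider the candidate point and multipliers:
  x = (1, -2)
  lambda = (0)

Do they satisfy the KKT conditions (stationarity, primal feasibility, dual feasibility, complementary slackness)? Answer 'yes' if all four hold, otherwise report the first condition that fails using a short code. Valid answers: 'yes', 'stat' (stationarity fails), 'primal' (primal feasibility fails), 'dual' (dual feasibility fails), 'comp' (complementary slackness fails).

Gradient of f: grad f(x) = Q x + c = (2, 1)
Constraint values g_i(x) = a_i^T x - b_i:
  g_1((1, -2)) = 0
Stationarity residual: grad f(x) + sum_i lambda_i a_i = (2, 1)
  -> stationarity FAILS
Primal feasibility (all g_i <= 0): OK
Dual feasibility (all lambda_i >= 0): OK
Complementary slackness (lambda_i * g_i(x) = 0 for all i): OK

Verdict: the first failing condition is stationarity -> stat.

stat


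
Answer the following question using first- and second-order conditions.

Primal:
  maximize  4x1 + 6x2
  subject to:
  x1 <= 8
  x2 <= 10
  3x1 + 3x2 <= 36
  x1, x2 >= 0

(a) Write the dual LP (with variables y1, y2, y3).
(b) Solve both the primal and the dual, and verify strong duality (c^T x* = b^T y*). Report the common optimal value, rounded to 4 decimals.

The standard primal-dual pair for 'max c^T x s.t. A x <= b, x >= 0' is:
  Dual:  min b^T y  s.t.  A^T y >= c,  y >= 0.

So the dual LP is:
  minimize  8y1 + 10y2 + 36y3
  subject to:
    y1 + 3y3 >= 4
    y2 + 3y3 >= 6
    y1, y2, y3 >= 0

Solving the primal: x* = (2, 10).
  primal value c^T x* = 68.
Solving the dual: y* = (0, 2, 1.3333).
  dual value b^T y* = 68.
Strong duality: c^T x* = b^T y*. Confirmed.

68


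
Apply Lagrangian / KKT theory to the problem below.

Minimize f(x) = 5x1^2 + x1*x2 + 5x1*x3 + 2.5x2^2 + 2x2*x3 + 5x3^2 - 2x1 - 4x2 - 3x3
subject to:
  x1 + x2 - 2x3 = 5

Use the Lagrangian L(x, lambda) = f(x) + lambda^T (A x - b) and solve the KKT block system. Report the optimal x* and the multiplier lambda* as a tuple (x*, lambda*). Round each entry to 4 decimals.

Form the Lagrangian:
  L(x, lambda) = (1/2) x^T Q x + c^T x + lambda^T (A x - b)
Stationarity (grad_x L = 0): Q x + c + A^T lambda = 0.
Primal feasibility: A x = b.

This gives the KKT block system:
  [ Q   A^T ] [ x     ]   [-c ]
  [ A    0  ] [ lambda ] = [ b ]

Solving the linear system:
  x*      = (0.936, 1.7313, -1.1663)
  lambda* = (-3.2601)
  f(x*)   = 5.5011

x* = (0.936, 1.7313, -1.1663), lambda* = (-3.2601)


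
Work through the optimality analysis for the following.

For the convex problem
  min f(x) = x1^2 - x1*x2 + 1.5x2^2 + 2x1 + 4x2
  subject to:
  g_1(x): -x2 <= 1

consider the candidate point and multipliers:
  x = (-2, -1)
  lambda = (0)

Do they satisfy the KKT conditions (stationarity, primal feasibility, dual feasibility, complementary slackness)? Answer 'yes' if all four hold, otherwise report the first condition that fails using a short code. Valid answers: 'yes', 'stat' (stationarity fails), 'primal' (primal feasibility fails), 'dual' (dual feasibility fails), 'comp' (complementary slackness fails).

Gradient of f: grad f(x) = Q x + c = (-1, 3)
Constraint values g_i(x) = a_i^T x - b_i:
  g_1((-2, -1)) = 0
Stationarity residual: grad f(x) + sum_i lambda_i a_i = (-1, 3)
  -> stationarity FAILS
Primal feasibility (all g_i <= 0): OK
Dual feasibility (all lambda_i >= 0): OK
Complementary slackness (lambda_i * g_i(x) = 0 for all i): OK

Verdict: the first failing condition is stationarity -> stat.

stat


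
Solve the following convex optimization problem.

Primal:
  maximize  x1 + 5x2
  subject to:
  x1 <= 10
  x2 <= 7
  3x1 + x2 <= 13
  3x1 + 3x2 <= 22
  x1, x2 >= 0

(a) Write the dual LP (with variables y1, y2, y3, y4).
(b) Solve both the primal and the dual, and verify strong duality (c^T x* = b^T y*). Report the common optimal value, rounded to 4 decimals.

The standard primal-dual pair for 'max c^T x s.t. A x <= b, x >= 0' is:
  Dual:  min b^T y  s.t.  A^T y >= c,  y >= 0.

So the dual LP is:
  minimize  10y1 + 7y2 + 13y3 + 22y4
  subject to:
    y1 + 3y3 + 3y4 >= 1
    y2 + y3 + 3y4 >= 5
    y1, y2, y3, y4 >= 0

Solving the primal: x* = (0.3333, 7).
  primal value c^T x* = 35.3333.
Solving the dual: y* = (0, 4, 0, 0.3333).
  dual value b^T y* = 35.3333.
Strong duality: c^T x* = b^T y*. Confirmed.

35.3333


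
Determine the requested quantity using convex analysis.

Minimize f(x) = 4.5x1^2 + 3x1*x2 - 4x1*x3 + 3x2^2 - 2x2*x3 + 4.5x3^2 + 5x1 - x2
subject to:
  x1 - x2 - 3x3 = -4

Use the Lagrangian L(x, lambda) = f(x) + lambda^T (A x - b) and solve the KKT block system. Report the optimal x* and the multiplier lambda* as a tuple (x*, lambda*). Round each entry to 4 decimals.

Form the Lagrangian:
  L(x, lambda) = (1/2) x^T Q x + c^T x + lambda^T (A x - b)
Stationarity (grad_x L = 0): Q x + c + A^T lambda = 0.
Primal feasibility: A x = b.

This gives the KKT block system:
  [ Q   A^T ] [ x     ]   [-c ]
  [ A    0  ] [ lambda ] = [ b ]

Solving the linear system:
  x*      = (-0.9444, 1.2222, 0.6111)
  lambda* = (2.2778)
  f(x*)   = 1.5833

x* = (-0.9444, 1.2222, 0.6111), lambda* = (2.2778)


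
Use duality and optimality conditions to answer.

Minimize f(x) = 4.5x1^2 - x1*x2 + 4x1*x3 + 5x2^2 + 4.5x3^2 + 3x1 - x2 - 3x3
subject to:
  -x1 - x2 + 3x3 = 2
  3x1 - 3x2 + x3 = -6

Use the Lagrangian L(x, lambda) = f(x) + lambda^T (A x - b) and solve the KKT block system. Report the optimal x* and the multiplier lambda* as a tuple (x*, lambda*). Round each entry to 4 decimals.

Form the Lagrangian:
  L(x, lambda) = (1/2) x^T Q x + c^T x + lambda^T (A x - b)
Stationarity (grad_x L = 0): Q x + c + A^T lambda = 0.
Primal feasibility: A x = b.

This gives the KKT block system:
  [ Q   A^T ] [ x     ]   [-c ]
  [ A    0  ] [ lambda ] = [ b ]

Solving the linear system:
  x*      = (-1.3371, 0.8286, 0.4972)
  lambda* = (0.3748, 2.7495)
  f(x*)   = 4.7081

x* = (-1.3371, 0.8286, 0.4972), lambda* = (0.3748, 2.7495)
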